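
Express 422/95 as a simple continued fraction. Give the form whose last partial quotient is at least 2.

422 = 4·95 + 42
95 = 2·42 + 11
42 = 3·11 + 9
11 = 1·9 + 2
9 = 4·2 + 1
2 = 2·1 + 0  (stop)
So 422/95 = [4; 2, 3, 1, 4, 2].

[4; 2, 3, 1, 4, 2]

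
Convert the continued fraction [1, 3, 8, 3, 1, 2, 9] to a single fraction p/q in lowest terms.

Fold from the inside: start with 9/1.
  2 + 1/9 = 19/9
  1 + 9/19 = 28/19
  3 + 19/28 = 103/28
  8 + 28/103 = 852/103
  3 + 103/852 = 2659/852
  1 + 852/2659 = 3511/2659

3511/2659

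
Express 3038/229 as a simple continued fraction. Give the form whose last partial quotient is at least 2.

[13; 3, 1, 3, 15]

3038 = 13·229 + 61
229 = 3·61 + 46
61 = 1·46 + 15
46 = 3·15 + 1
15 = 15·1 + 0  (stop)
So 3038/229 = [13; 3, 1, 3, 15].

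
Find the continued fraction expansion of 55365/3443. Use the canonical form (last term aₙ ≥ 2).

[16; 12, 2, 3, 19, 2]

55365 = 16×3443 + 277
3443 = 12×277 + 119
277 = 2×119 + 39
119 = 3×39 + 2
39 = 19×2 + 1
2 = 2×1 + 0  (stop)
So 55365/3443 = [16; 12, 2, 3, 19, 2].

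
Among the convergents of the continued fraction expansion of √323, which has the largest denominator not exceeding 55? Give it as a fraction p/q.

√323 = [17; 1, 34, …] (period length 2).
Convergents:
  p_0/q_0 = 17/1
  p_1/q_1 = 18/1
  p_2/q_2 = 629/35
  p_3/q_3 = 647/36
  p_4/q_4 = 22627/1259
q_3 = 36 ≤ 55 < 1259 = q_4, so the answer is 647/36.

647/36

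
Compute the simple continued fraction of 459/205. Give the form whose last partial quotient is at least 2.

[2; 4, 5, 2, 4]

459 = 2*205 + 49
205 = 4*49 + 9
49 = 5*9 + 4
9 = 2*4 + 1
4 = 4*1 + 0  (stop)
So 459/205 = [2; 4, 5, 2, 4].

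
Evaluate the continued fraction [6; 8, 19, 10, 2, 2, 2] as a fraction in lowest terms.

117713/19221

Using pₖ = aₖpₖ₋₁ + pₖ₋₂ and qₖ = aₖqₖ₋₁ + qₖ₋₂:
  k=0: a=6, p=6, q=1
  k=1: a=8, p=49, q=8
  k=2: a=19, p=937, q=153
  k=3: a=10, p=9419, q=1538
  k=4: a=2, p=19775, q=3229
  k=5: a=2, p=48969, q=7996
  k=6: a=2, p=117713, q=19221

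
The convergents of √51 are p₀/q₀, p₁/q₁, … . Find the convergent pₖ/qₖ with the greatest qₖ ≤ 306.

707/99

√51 = [7; 7, 14, …] (period length 2).
Convergents:
  p_0/q_0 = 7/1
  p_1/q_1 = 50/7
  p_2/q_2 = 707/99
  p_3/q_3 = 4999/700
q_2 = 99 ≤ 306 < 700 = q_3, so the answer is 707/99.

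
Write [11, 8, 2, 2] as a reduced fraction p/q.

Using pₖ = aₖpₖ₋₁ + pₖ₋₂ and qₖ = aₖqₖ₋₁ + qₖ₋₂:
  k=0: a=11, p=11, q=1
  k=1: a=8, p=89, q=8
  k=2: a=2, p=189, q=17
  k=3: a=2, p=467, q=42

467/42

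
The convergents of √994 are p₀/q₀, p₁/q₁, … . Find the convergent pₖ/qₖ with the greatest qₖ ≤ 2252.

70969/2251

√994 = [31; 1, 1, 8, 1, 1, 62, …] (period length 6).
Convergents:
  p_0/q_0 = 31/1
  p_1/q_1 = 32/1
  p_2/q_2 = 63/2
  p_3/q_3 = 536/17
  p_4/q_4 = 599/19
  p_5/q_5 = 1135/36
  p_6/q_6 = 70969/2251
  p_7/q_7 = 72104/2287
q_6 = 2251 ≤ 2252 < 2287 = q_7, so the answer is 70969/2251.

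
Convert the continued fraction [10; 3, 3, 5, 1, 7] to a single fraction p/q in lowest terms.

Fold from the inside: start with 7/1.
  1 + 1/7 = 8/7
  5 + 7/8 = 47/8
  3 + 8/47 = 149/47
  3 + 47/149 = 494/149
  10 + 149/494 = 5089/494

5089/494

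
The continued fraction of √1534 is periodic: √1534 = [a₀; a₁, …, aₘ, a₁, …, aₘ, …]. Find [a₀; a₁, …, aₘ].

a₀ = ⌊√1534⌋ = 39.
With m₀=0, d₀=1 and mₖ₊₁ = dₖaₖ − mₖ, dₖ₊₁ = (n − mₖ₊₁²)/dₖ, aₖ₊₁ = ⌊(a₀+mₖ₊₁)/dₖ₊₁⌋:
  k=1: m=39, d=13, a=6
  k=2: m=39, d=1, a=78
d=1 and a=2a₀=78 at k=2, so the next step gives (m, d) = (39, 13) again — its k=1 value — and the period has length 2.

[39; 6, 78]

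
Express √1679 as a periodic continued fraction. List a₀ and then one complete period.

a₀ = ⌊√1679⌋ = 40.
With m₀=0, d₀=1 and mₖ₊₁ = dₖaₖ − mₖ, dₖ₊₁ = (n − mₖ₊₁²)/dₖ, aₖ₊₁ = ⌊(a₀+mₖ₊₁)/dₖ₊₁⌋:
  k=1: m=40, d=79, a=1
  k=2: m=39, d=2, a=39
  k=3: m=39, d=79, a=1
  k=4: m=40, d=1, a=80
d=1 and a=2a₀=80 at k=4, so the next step gives (m, d) = (40, 79) again — its k=1 value — and the period has length 4.

[40; 1, 39, 1, 80]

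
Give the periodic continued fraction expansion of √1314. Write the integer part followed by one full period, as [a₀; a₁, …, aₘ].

[36; 4, 72]

a₀ = ⌊√1314⌋ = 36.
With m₀=0, d₀=1 and mₖ₊₁ = dₖaₖ − mₖ, dₖ₊₁ = (n − mₖ₊₁²)/dₖ, aₖ₊₁ = ⌊(a₀+mₖ₊₁)/dₖ₊₁⌋:
  k=1: m=36, d=18, a=4
  k=2: m=36, d=1, a=72
d=1 and a=2a₀=72 at k=2, so the next step gives (m, d) = (36, 18) again — its k=1 value — and the period has length 2.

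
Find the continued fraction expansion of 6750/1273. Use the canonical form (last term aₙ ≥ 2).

[5; 3, 3, 3, 1, 4, 6]

6750 = 5·1273 + 385
1273 = 3·385 + 118
385 = 3·118 + 31
118 = 3·31 + 25
31 = 1·25 + 6
25 = 4·6 + 1
6 = 6·1 + 0  (stop)
So 6750/1273 = [5; 3, 3, 3, 1, 4, 6].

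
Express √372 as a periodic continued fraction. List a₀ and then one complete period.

[19; 3, 2, 12, 2, 3, 38]

a₀ = ⌊√372⌋ = 19.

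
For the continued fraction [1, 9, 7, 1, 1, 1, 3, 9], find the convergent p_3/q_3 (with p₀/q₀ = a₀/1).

81/73

Using pₖ = aₖpₖ₋₁ + pₖ₋₂, qₖ = aₖqₖ₋₁ + qₖ₋₂ (with p₋₁=1, p₋₂=0, q₋₁=0, q₋₂=1):
  k=0: a=1, p=1, q=1
  k=1: a=9, p=10, q=9
  k=2: a=7, p=71, q=64
  k=3: a=1, p=81, q=73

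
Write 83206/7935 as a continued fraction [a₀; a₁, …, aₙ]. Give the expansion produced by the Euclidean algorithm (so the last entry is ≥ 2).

[10; 2, 17, 3, 2, 3, 9]

83206 = 10×7935 + 3856
7935 = 2×3856 + 223
3856 = 17×223 + 65
223 = 3×65 + 28
65 = 2×28 + 9
28 = 3×9 + 1
9 = 9×1 + 0  (stop)
So 83206/7935 = [10; 2, 17, 3, 2, 3, 9].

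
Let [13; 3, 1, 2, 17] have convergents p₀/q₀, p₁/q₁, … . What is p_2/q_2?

53/4

Using pₖ = aₖpₖ₋₁ + pₖ₋₂, qₖ = aₖqₖ₋₁ + qₖ₋₂ (with p₋₁=1, p₋₂=0, q₋₁=0, q₋₂=1):
  k=0: a=13, p=13, q=1
  k=1: a=3, p=40, q=3
  k=2: a=1, p=53, q=4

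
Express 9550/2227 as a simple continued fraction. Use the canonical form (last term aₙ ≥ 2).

[4; 3, 2, 7, 1, 1, 9, 2]

9550 = 4*2227 + 642
2227 = 3*642 + 301
642 = 2*301 + 40
301 = 7*40 + 21
40 = 1*21 + 19
21 = 1*19 + 2
19 = 9*2 + 1
2 = 2*1 + 0  (stop)
So 9550/2227 = [4; 3, 2, 7, 1, 1, 9, 2].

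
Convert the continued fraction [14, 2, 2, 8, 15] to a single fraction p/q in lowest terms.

9147/635

Using pₖ = aₖpₖ₋₁ + pₖ₋₂ and qₖ = aₖqₖ₋₁ + qₖ₋₂:
  k=0: a=14, p=14, q=1
  k=1: a=2, p=29, q=2
  k=2: a=2, p=72, q=5
  k=3: a=8, p=605, q=42
  k=4: a=15, p=9147, q=635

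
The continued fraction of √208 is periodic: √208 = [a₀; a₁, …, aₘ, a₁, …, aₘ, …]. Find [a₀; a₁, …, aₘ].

[14; 2, 2, 1, 2, 2, 28]

a₀ = ⌊√208⌋ = 14.
With m₀=0, d₀=1 and mₖ₊₁ = dₖaₖ − mₖ, dₖ₊₁ = (n − mₖ₊₁²)/dₖ, aₖ₊₁ = ⌊(a₀+mₖ₊₁)/dₖ₊₁⌋:
  k=1: m=14, d=12, a=2
  k=2: m=10, d=9, a=2
  k=3: m=8, d=16, a=1
  k=4: m=8, d=9, a=2
  k=5: m=10, d=12, a=2
  k=6: m=14, d=1, a=28
d=1 and a=2a₀=28 at k=6, so the next step gives (m, d) = (14, 12) again — its k=1 value — and the period has length 6.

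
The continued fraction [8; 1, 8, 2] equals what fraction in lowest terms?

Fold from the inside: start with 2/1.
  8 + 1/2 = 17/2
  1 + 2/17 = 19/17
  8 + 17/19 = 169/19

169/19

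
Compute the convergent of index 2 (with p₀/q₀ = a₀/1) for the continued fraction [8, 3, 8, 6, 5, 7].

Using pₖ = aₖpₖ₋₁ + pₖ₋₂, qₖ = aₖqₖ₋₁ + qₖ₋₂ (with p₋₁=1, p₋₂=0, q₋₁=0, q₋₂=1):
  k=0: a=8, p=8, q=1
  k=1: a=3, p=25, q=3
  k=2: a=8, p=208, q=25

208/25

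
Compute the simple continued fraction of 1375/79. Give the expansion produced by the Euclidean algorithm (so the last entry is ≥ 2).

[17; 2, 2, 7, 2]

1375 = 17×79 + 32
79 = 2×32 + 15
32 = 2×15 + 2
15 = 7×2 + 1
2 = 2×1 + 0  (stop)
So 1375/79 = [17; 2, 2, 7, 2].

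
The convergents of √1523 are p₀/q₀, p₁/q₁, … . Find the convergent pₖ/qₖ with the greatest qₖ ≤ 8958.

√1523 = [39; 39, 78, …] (period length 2).
Convergents:
  p_0/q_0 = 39/1
  p_1/q_1 = 1522/39
  p_2/q_2 = 118755/3043
  p_3/q_3 = 4632967/118716
q_2 = 3043 ≤ 8958 < 118716 = q_3, so the answer is 118755/3043.

118755/3043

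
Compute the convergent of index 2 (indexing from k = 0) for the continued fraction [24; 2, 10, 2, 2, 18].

Using pₖ = aₖpₖ₋₁ + pₖ₋₂, qₖ = aₖqₖ₋₁ + qₖ₋₂ (with p₋₁=1, p₋₂=0, q₋₁=0, q₋₂=1):
  k=0: a=24, p=24, q=1
  k=1: a=2, p=49, q=2
  k=2: a=10, p=514, q=21

514/21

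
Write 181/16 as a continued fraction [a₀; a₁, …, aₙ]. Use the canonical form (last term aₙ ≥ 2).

[11; 3, 5]

181 = 11×16 + 5
16 = 3×5 + 1
5 = 5×1 + 0  (stop)
So 181/16 = [11; 3, 5].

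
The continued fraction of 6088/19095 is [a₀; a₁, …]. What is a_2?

7

6088 = 0·19095 + 6088   →  a_0 = 0
19095 = 3·6088 + 831   →  a_1 = 3
6088 = 7·831 + 271   →  a_2 = 7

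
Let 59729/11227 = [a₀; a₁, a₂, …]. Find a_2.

59729 = 5·11227 + 3594   →  a_0 = 5
11227 = 3·3594 + 445   →  a_1 = 3
3594 = 8·445 + 34   →  a_2 = 8

8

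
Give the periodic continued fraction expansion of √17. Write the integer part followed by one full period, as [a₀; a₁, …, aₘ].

a₀ = ⌊√17⌋ = 4.
With m₀=0, d₀=1 and mₖ₊₁ = dₖaₖ − mₖ, dₖ₊₁ = (n − mₖ₊₁²)/dₖ, aₖ₊₁ = ⌊(a₀+mₖ₊₁)/dₖ₊₁⌋:
  k=1: m=4, d=1, a=8
d=1 and a=2a₀=8 at k=1, so the next step gives (m, d) = (4, 1) again — its k=1 value — and the period has length 1.

[4; 8]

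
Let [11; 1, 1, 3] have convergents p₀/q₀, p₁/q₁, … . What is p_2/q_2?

23/2

Using pₖ = aₖpₖ₋₁ + pₖ₋₂, qₖ = aₖqₖ₋₁ + qₖ₋₂ (with p₋₁=1, p₋₂=0, q₋₁=0, q₋₂=1):
  k=0: a=11, p=11, q=1
  k=1: a=1, p=12, q=1
  k=2: a=1, p=23, q=2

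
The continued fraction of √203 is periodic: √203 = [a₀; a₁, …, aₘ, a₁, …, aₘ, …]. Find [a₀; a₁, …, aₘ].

a₀ = ⌊√203⌋ = 14.
With m₀=0, d₀=1 and mₖ₊₁ = dₖaₖ − mₖ, dₖ₊₁ = (n − mₖ₊₁²)/dₖ, aₖ₊₁ = ⌊(a₀+mₖ₊₁)/dₖ₊₁⌋:
  k=1: m=14, d=7, a=4
  k=2: m=14, d=1, a=28
d=1 and a=2a₀=28 at k=2, so the next step gives (m, d) = (14, 7) again — its k=1 value — and the period has length 2.

[14; 4, 28]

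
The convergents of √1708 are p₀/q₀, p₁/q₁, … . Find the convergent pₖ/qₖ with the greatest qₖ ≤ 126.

2521/61

√1708 = [41; 3, 20, 3, 82, …] (period length 4).
Convergents:
  p_0/q_0 = 41/1
  p_1/q_1 = 124/3
  p_2/q_2 = 2521/61
  p_3/q_3 = 7687/186
q_2 = 61 ≤ 126 < 186 = q_3, so the answer is 2521/61.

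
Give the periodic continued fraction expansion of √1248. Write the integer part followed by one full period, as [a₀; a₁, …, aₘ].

[35; 3, 17, 3, 70]

a₀ = ⌊√1248⌋ = 35.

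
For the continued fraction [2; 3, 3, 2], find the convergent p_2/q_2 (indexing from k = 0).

23/10

Using pₖ = aₖpₖ₋₁ + pₖ₋₂, qₖ = aₖqₖ₋₁ + qₖ₋₂ (with p₋₁=1, p₋₂=0, q₋₁=0, q₋₂=1):
  k=0: a=2, p=2, q=1
  k=1: a=3, p=7, q=3
  k=2: a=3, p=23, q=10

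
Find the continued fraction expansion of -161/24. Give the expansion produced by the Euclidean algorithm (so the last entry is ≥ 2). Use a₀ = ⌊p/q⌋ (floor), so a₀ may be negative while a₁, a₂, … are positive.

[-7; 3, 2, 3]

-161 = -7·24 + 7
24 = 3·7 + 3
7 = 2·3 + 1
3 = 3·1 + 0  (stop)
So -161/24 = [-7; 3, 2, 3].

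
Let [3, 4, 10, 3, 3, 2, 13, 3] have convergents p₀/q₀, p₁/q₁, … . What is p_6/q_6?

42319/13045

Using pₖ = aₖpₖ₋₁ + pₖ₋₂, qₖ = aₖqₖ₋₁ + qₖ₋₂ (with p₋₁=1, p₋₂=0, q₋₁=0, q₋₂=1):
  k=0: a=3, p=3, q=1
  k=1: a=4, p=13, q=4
  k=2: a=10, p=133, q=41
  k=3: a=3, p=412, q=127
  k=4: a=3, p=1369, q=422
  k=5: a=2, p=3150, q=971
  k=6: a=13, p=42319, q=13045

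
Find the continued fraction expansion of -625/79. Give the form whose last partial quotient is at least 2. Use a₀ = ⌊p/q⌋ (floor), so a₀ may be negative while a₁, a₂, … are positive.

-625 = -8*79 + 7
79 = 11*7 + 2
7 = 3*2 + 1
2 = 2*1 + 0  (stop)
So -625/79 = [-8; 11, 3, 2].

[-8; 11, 3, 2]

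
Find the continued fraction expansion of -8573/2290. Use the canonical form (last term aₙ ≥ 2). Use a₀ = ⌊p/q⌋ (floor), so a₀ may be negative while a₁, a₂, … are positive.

-8573 = -4×2290 + 587
2290 = 3×587 + 529
587 = 1×529 + 58
529 = 9×58 + 7
58 = 8×7 + 2
7 = 3×2 + 1
2 = 2×1 + 0  (stop)
So -8573/2290 = [-4; 3, 1, 9, 8, 3, 2].

[-4; 3, 1, 9, 8, 3, 2]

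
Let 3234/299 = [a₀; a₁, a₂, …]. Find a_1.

1

3234 = 10·299 + 244   →  a_0 = 10
299 = 1·244 + 55   →  a_1 = 1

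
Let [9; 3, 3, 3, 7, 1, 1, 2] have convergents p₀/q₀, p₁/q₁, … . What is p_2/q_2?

93/10

Using pₖ = aₖpₖ₋₁ + pₖ₋₂, qₖ = aₖqₖ₋₁ + qₖ₋₂ (with p₋₁=1, p₋₂=0, q₋₁=0, q₋₂=1):
  k=0: a=9, p=9, q=1
  k=1: a=3, p=28, q=3
  k=2: a=3, p=93, q=10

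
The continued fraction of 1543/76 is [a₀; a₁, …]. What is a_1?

3

1543 = 20·76 + 23   →  a_0 = 20
76 = 3·23 + 7   →  a_1 = 3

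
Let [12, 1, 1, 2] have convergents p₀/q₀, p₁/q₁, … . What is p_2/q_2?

25/2

Using pₖ = aₖpₖ₋₁ + pₖ₋₂, qₖ = aₖqₖ₋₁ + qₖ₋₂ (with p₋₁=1, p₋₂=0, q₋₁=0, q₋₂=1):
  k=0: a=12, p=12, q=1
  k=1: a=1, p=13, q=1
  k=2: a=1, p=25, q=2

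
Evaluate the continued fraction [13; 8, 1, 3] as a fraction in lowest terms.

Fold from the inside: start with 3/1.
  1 + 1/3 = 4/3
  8 + 3/4 = 35/4
  13 + 4/35 = 459/35

459/35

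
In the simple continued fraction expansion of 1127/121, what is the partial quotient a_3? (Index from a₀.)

2

1127 = 9·121 + 38   →  a_0 = 9
121 = 3·38 + 7   →  a_1 = 3
38 = 5·7 + 3   →  a_2 = 5
7 = 2·3 + 1   →  a_3 = 2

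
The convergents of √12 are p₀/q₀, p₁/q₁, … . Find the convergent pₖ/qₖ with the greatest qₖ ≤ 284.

627/181

√12 = [3; 2, 6, …] (period length 2).
Convergents:
  p_0/q_0 = 3/1
  p_1/q_1 = 7/2
  p_2/q_2 = 45/13
  p_3/q_3 = 97/28
  p_4/q_4 = 627/181
  p_5/q_5 = 1351/390
q_4 = 181 ≤ 284 < 390 = q_5, so the answer is 627/181.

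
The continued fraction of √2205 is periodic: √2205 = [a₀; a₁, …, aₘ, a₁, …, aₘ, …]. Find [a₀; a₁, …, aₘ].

[46; 1, 22, 2, 22, 1, 92]

a₀ = ⌊√2205⌋ = 46.
With m₀=0, d₀=1 and mₖ₊₁ = dₖaₖ − mₖ, dₖ₊₁ = (n − mₖ₊₁²)/dₖ, aₖ₊₁ = ⌊(a₀+mₖ₊₁)/dₖ₊₁⌋:
  k=1: m=46, d=89, a=1
  k=2: m=43, d=4, a=22
  k=3: m=45, d=45, a=2
  k=4: m=45, d=4, a=22
  k=5: m=43, d=89, a=1
  k=6: m=46, d=1, a=92
d=1 and a=2a₀=92 at k=6, so the next step gives (m, d) = (46, 89) again — its k=1 value — and the period has length 6.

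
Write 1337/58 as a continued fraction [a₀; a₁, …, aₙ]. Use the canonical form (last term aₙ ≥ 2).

[23; 19, 3]

1337 = 23·58 + 3
58 = 19·3 + 1
3 = 3·1 + 0  (stop)
So 1337/58 = [23; 19, 3].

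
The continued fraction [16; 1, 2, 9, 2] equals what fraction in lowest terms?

984/59

Fold from the inside: start with 2/1.
  9 + 1/2 = 19/2
  2 + 2/19 = 40/19
  1 + 19/40 = 59/40
  16 + 40/59 = 984/59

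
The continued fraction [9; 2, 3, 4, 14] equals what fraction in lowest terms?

Using pₖ = aₖpₖ₋₁ + pₖ₋₂ and qₖ = aₖqₖ₋₁ + qₖ₋₂:
  k=0: a=9, p=9, q=1
  k=1: a=2, p=19, q=2
  k=2: a=3, p=66, q=7
  k=3: a=4, p=283, q=30
  k=4: a=14, p=4028, q=427

4028/427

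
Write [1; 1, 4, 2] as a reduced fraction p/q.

Fold from the inside: start with 2/1.
  4 + 1/2 = 9/2
  1 + 2/9 = 11/9
  1 + 9/11 = 20/11

20/11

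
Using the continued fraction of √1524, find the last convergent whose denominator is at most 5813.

79209/2029

√1524 = [39; 26, 78, …] (period length 2).
Convergents:
  p_0/q_0 = 39/1
  p_1/q_1 = 1015/26
  p_2/q_2 = 79209/2029
  p_3/q_3 = 2060449/52780
q_2 = 2029 ≤ 5813 < 52780 = q_3, so the answer is 79209/2029.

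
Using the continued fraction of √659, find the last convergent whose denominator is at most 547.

√659 = [25; 1, 2, 25, 2, 1, 50, …] (period length 6).
Convergents:
  p_0/q_0 = 25/1
  p_1/q_1 = 26/1
  p_2/q_2 = 77/3
  p_3/q_3 = 1951/76
  p_4/q_4 = 3979/155
  p_5/q_5 = 5930/231
  p_6/q_6 = 300479/11705
q_5 = 231 ≤ 547 < 11705 = q_6, so the answer is 5930/231.

5930/231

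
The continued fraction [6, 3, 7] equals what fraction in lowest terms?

139/22

Using pₖ = aₖpₖ₋₁ + pₖ₋₂ and qₖ = aₖqₖ₋₁ + qₖ₋₂:
  k=0: a=6, p=6, q=1
  k=1: a=3, p=19, q=3
  k=2: a=7, p=139, q=22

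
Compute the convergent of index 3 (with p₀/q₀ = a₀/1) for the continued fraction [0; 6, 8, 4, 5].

33/202

Using pₖ = aₖpₖ₋₁ + pₖ₋₂, qₖ = aₖqₖ₋₁ + qₖ₋₂ (with p₋₁=1, p₋₂=0, q₋₁=0, q₋₂=1):
  k=0: a=0, p=0, q=1
  k=1: a=6, p=1, q=6
  k=2: a=8, p=8, q=49
  k=3: a=4, p=33, q=202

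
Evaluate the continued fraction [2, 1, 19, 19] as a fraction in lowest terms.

1124/381

Fold from the inside: start with 19/1.
  19 + 1/19 = 362/19
  1 + 19/362 = 381/362
  2 + 362/381 = 1124/381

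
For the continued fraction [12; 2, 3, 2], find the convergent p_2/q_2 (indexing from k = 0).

87/7

Using pₖ = aₖpₖ₋₁ + pₖ₋₂, qₖ = aₖqₖ₋₁ + qₖ₋₂ (with p₋₁=1, p₋₂=0, q₋₁=0, q₋₂=1):
  k=0: a=12, p=12, q=1
  k=1: a=2, p=25, q=2
  k=2: a=3, p=87, q=7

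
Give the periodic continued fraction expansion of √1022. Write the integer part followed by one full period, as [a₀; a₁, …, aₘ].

[31; 1, 30, 1, 62]

a₀ = ⌊√1022⌋ = 31.
With m₀=0, d₀=1 and mₖ₊₁ = dₖaₖ − mₖ, dₖ₊₁ = (n − mₖ₊₁²)/dₖ, aₖ₊₁ = ⌊(a₀+mₖ₊₁)/dₖ₊₁⌋:
  k=1: m=31, d=61, a=1
  k=2: m=30, d=2, a=30
  k=3: m=30, d=61, a=1
  k=4: m=31, d=1, a=62
d=1 and a=2a₀=62 at k=4, so the next step gives (m, d) = (31, 61) again — its k=1 value — and the period has length 4.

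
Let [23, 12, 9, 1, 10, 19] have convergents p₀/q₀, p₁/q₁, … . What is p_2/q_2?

Using pₖ = aₖpₖ₋₁ + pₖ₋₂, qₖ = aₖqₖ₋₁ + qₖ₋₂ (with p₋₁=1, p₋₂=0, q₋₁=0, q₋₂=1):
  k=0: a=23, p=23, q=1
  k=1: a=12, p=277, q=12
  k=2: a=9, p=2516, q=109

2516/109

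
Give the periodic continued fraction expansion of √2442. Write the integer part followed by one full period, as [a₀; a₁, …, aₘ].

a₀ = ⌊√2442⌋ = 49.
With m₀=0, d₀=1 and mₖ₊₁ = dₖaₖ − mₖ, dₖ₊₁ = (n − mₖ₊₁²)/dₖ, aₖ₊₁ = ⌊(a₀+mₖ₊₁)/dₖ₊₁⌋:
  k=1: m=49, d=41, a=2
  k=2: m=33, d=33, a=2
  k=3: m=33, d=41, a=2
  k=4: m=49, d=1, a=98
d=1 and a=2a₀=98 at k=4, so the next step gives (m, d) = (49, 41) again — its k=1 value — and the period has length 4.

[49; 2, 2, 2, 98]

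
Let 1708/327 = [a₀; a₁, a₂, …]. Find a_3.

1708 = 5·327 + 73   →  a_0 = 5
327 = 4·73 + 35   →  a_1 = 4
73 = 2·35 + 3   →  a_2 = 2
35 = 11·3 + 2   →  a_3 = 11

11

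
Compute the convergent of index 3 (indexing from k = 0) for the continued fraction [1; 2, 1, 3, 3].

Using pₖ = aₖpₖ₋₁ + pₖ₋₂, qₖ = aₖqₖ₋₁ + qₖ₋₂ (with p₋₁=1, p₋₂=0, q₋₁=0, q₋₂=1):
  k=0: a=1, p=1, q=1
  k=1: a=2, p=3, q=2
  k=2: a=1, p=4, q=3
  k=3: a=3, p=15, q=11

15/11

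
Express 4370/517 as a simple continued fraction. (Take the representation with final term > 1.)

[8; 2, 4, 1, 3, 2, 5]

4370 = 8*517 + 234
517 = 2*234 + 49
234 = 4*49 + 38
49 = 1*38 + 11
38 = 3*11 + 5
11 = 2*5 + 1
5 = 5*1 + 0  (stop)
So 4370/517 = [8; 2, 4, 1, 3, 2, 5].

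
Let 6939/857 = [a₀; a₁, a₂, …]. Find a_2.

6939 = 8·857 + 83   →  a_0 = 8
857 = 10·83 + 27   →  a_1 = 10
83 = 3·27 + 2   →  a_2 = 3

3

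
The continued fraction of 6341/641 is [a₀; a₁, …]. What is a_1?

6341 = 9·641 + 572   →  a_0 = 9
641 = 1·572 + 69   →  a_1 = 1

1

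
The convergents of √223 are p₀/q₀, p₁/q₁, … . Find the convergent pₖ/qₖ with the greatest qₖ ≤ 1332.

√223 = [14; 1, 13, 1, 28, …] (period length 4).
Convergents:
  p_0/q_0 = 14/1
  p_1/q_1 = 15/1
  p_2/q_2 = 209/14
  p_3/q_3 = 224/15
  p_4/q_4 = 6481/434
  p_5/q_5 = 6705/449
  p_6/q_6 = 93646/6271
q_5 = 449 ≤ 1332 < 6271 = q_6, so the answer is 6705/449.

6705/449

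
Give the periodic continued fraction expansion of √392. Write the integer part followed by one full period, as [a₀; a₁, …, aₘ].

a₀ = ⌊√392⌋ = 19.
With m₀=0, d₀=1 and mₖ₊₁ = dₖaₖ − mₖ, dₖ₊₁ = (n − mₖ₊₁²)/dₖ, aₖ₊₁ = ⌊(a₀+mₖ₊₁)/dₖ₊₁⌋:
  k=1: m=19, d=31, a=1
  k=2: m=12, d=8, a=3
  k=3: m=12, d=31, a=1
  k=4: m=19, d=1, a=38
d=1 and a=2a₀=38 at k=4, so the next step gives (m, d) = (19, 31) again — its k=1 value — and the period has length 4.

[19; 1, 3, 1, 38]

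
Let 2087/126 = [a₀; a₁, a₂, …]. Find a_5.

2087 = 16·126 + 71   →  a_0 = 16
126 = 1·71 + 55   →  a_1 = 1
71 = 1·55 + 16   →  a_2 = 1
55 = 3·16 + 7   →  a_3 = 3
16 = 2·7 + 2   →  a_4 = 2
7 = 3·2 + 1   →  a_5 = 3

3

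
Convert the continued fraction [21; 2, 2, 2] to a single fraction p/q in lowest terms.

Fold from the inside: start with 2/1.
  2 + 1/2 = 5/2
  2 + 2/5 = 12/5
  21 + 5/12 = 257/12

257/12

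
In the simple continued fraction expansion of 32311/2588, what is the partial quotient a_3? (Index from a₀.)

11

32311 = 12·2588 + 1255   →  a_0 = 12
2588 = 2·1255 + 78   →  a_1 = 2
1255 = 16·78 + 7   →  a_2 = 16
78 = 11·7 + 1   →  a_3 = 11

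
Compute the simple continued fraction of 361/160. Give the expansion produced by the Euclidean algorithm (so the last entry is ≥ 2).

361 = 2*160 + 41
160 = 3*41 + 37
41 = 1*37 + 4
37 = 9*4 + 1
4 = 4*1 + 0  (stop)
So 361/160 = [2; 3, 1, 9, 4].

[2; 3, 1, 9, 4]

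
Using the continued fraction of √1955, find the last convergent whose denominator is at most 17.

619/14

√1955 = [44; 4, 1, 1, 1, 4, 88, …] (period length 6).
Convergents:
  p_0/q_0 = 44/1
  p_1/q_1 = 177/4
  p_2/q_2 = 221/5
  p_3/q_3 = 398/9
  p_4/q_4 = 619/14
  p_5/q_5 = 2874/65
q_4 = 14 ≤ 17 < 65 = q_5, so the answer is 619/14.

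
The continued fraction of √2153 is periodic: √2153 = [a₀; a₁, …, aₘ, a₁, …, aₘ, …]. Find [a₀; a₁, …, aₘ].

a₀ = ⌊√2153⌋ = 46.
With m₀=0, d₀=1 and mₖ₊₁ = dₖaₖ − mₖ, dₖ₊₁ = (n − mₖ₊₁²)/dₖ, aₖ₊₁ = ⌊(a₀+mₖ₊₁)/dₖ₊₁⌋:
  k=1: m=46, d=37, a=2
  k=2: m=28, d=37, a=2
  k=3: m=46, d=1, a=92
d=1 and a=2a₀=92 at k=3, so the next step gives (m, d) = (46, 37) again — its k=1 value — and the period has length 3.

[46; 2, 2, 92]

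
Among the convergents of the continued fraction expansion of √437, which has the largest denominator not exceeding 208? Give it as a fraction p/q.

√437 = [20; 1, 9, 2, 9, 1, 40, …] (period length 6).
Convergents:
  p_0/q_0 = 20/1
  p_1/q_1 = 21/1
  p_2/q_2 = 209/10
  p_3/q_3 = 439/21
  p_4/q_4 = 4160/199
  p_5/q_5 = 4599/220
q_4 = 199 ≤ 208 < 220 = q_5, so the answer is 4160/199.

4160/199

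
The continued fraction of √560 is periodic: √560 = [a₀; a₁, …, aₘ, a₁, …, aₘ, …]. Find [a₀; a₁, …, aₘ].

[23; 1, 1, 1, 46]

a₀ = ⌊√560⌋ = 23.
With m₀=0, d₀=1 and mₖ₊₁ = dₖaₖ − mₖ, dₖ₊₁ = (n − mₖ₊₁²)/dₖ, aₖ₊₁ = ⌊(a₀+mₖ₊₁)/dₖ₊₁⌋:
  k=1: m=23, d=31, a=1
  k=2: m=8, d=16, a=1
  k=3: m=8, d=31, a=1
  k=4: m=23, d=1, a=46
d=1 and a=2a₀=46 at k=4, so the next step gives (m, d) = (23, 31) again — its k=1 value — and the period has length 4.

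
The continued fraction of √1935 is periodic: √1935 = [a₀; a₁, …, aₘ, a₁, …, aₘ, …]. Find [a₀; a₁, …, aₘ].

a₀ = ⌊√1935⌋ = 43.
With m₀=0, d₀=1 and mₖ₊₁ = dₖaₖ − mₖ, dₖ₊₁ = (n − mₖ₊₁²)/dₖ, aₖ₊₁ = ⌊(a₀+mₖ₊₁)/dₖ₊₁⌋:
  k=1: m=43, d=86, a=1
  k=2: m=43, d=1, a=86
d=1 and a=2a₀=86 at k=2, so the next step gives (m, d) = (43, 86) again — its k=1 value — and the period has length 2.

[43; 1, 86]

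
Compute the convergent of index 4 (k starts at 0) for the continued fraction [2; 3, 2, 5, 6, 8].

538/235

Using pₖ = aₖpₖ₋₁ + pₖ₋₂, qₖ = aₖqₖ₋₁ + qₖ₋₂ (with p₋₁=1, p₋₂=0, q₋₁=0, q₋₂=1):
  k=0: a=2, p=2, q=1
  k=1: a=3, p=7, q=3
  k=2: a=2, p=16, q=7
  k=3: a=5, p=87, q=38
  k=4: a=6, p=538, q=235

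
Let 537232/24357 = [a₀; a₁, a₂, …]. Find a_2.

537232 = 22·24357 + 1378   →  a_0 = 22
24357 = 17·1378 + 931   →  a_1 = 17
1378 = 1·931 + 447   →  a_2 = 1

1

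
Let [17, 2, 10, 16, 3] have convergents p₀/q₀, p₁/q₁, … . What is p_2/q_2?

Using pₖ = aₖpₖ₋₁ + pₖ₋₂, qₖ = aₖqₖ₋₁ + qₖ₋₂ (with p₋₁=1, p₋₂=0, q₋₁=0, q₋₂=1):
  k=0: a=17, p=17, q=1
  k=1: a=2, p=35, q=2
  k=2: a=10, p=367, q=21

367/21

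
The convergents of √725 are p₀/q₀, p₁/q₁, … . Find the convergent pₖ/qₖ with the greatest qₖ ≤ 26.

√725 = [26; 1, 12, 2, 12, 1, 52, …] (period length 6).
Convergents:
  p_0/q_0 = 26/1
  p_1/q_1 = 27/1
  p_2/q_2 = 350/13
  p_3/q_3 = 727/27
q_2 = 13 ≤ 26 < 27 = q_3, so the answer is 350/13.

350/13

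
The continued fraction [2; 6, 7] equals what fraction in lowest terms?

Using pₖ = aₖpₖ₋₁ + pₖ₋₂ and qₖ = aₖqₖ₋₁ + qₖ₋₂:
  k=0: a=2, p=2, q=1
  k=1: a=6, p=13, q=6
  k=2: a=7, p=93, q=43

93/43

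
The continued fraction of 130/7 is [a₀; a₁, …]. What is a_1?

130 = 18·7 + 4   →  a_0 = 18
7 = 1·4 + 3   →  a_1 = 1

1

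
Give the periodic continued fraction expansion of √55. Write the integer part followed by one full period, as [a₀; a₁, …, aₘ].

[7; 2, 2, 2, 14]

a₀ = ⌊√55⌋ = 7.
With m₀=0, d₀=1 and mₖ₊₁ = dₖaₖ − mₖ, dₖ₊₁ = (n − mₖ₊₁²)/dₖ, aₖ₊₁ = ⌊(a₀+mₖ₊₁)/dₖ₊₁⌋:
  k=1: m=7, d=6, a=2
  k=2: m=5, d=5, a=2
  k=3: m=5, d=6, a=2
  k=4: m=7, d=1, a=14
d=1 and a=2a₀=14 at k=4, so the next step gives (m, d) = (7, 6) again — its k=1 value — and the period has length 4.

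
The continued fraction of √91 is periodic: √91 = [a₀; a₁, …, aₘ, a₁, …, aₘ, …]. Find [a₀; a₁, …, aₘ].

a₀ = ⌊√91⌋ = 9.
With m₀=0, d₀=1 and mₖ₊₁ = dₖaₖ − mₖ, dₖ₊₁ = (n − mₖ₊₁²)/dₖ, aₖ₊₁ = ⌊(a₀+mₖ₊₁)/dₖ₊₁⌋:
  k=1: m=9, d=10, a=1
  k=2: m=1, d=9, a=1
  k=3: m=8, d=3, a=5
  k=4: m=7, d=14, a=1
  k=5: m=7, d=3, a=5
  k=6: m=8, d=9, a=1
  k=7: m=1, d=10, a=1
  k=8: m=9, d=1, a=18
d=1 and a=2a₀=18 at k=8, so the next step gives (m, d) = (9, 10) again — its k=1 value — and the period has length 8.

[9; 1, 1, 5, 1, 5, 1, 1, 18]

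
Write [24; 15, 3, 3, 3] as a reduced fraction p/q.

12153/505

Fold from the inside: start with 3/1.
  3 + 1/3 = 10/3
  3 + 3/10 = 33/10
  15 + 10/33 = 505/33
  24 + 33/505 = 12153/505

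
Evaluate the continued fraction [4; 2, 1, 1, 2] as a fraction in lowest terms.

Fold from the inside: start with 2/1.
  1 + 1/2 = 3/2
  1 + 2/3 = 5/3
  2 + 3/5 = 13/5
  4 + 5/13 = 57/13

57/13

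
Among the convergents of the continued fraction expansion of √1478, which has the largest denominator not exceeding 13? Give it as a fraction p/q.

346/9

√1478 = [38; 2, 4, 38, 4, 2, 76, …] (period length 6).
Convergents:
  p_0/q_0 = 38/1
  p_1/q_1 = 77/2
  p_2/q_2 = 346/9
  p_3/q_3 = 13225/344
q_2 = 9 ≤ 13 < 344 = q_3, so the answer is 346/9.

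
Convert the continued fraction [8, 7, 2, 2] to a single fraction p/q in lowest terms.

301/37

Using pₖ = aₖpₖ₋₁ + pₖ₋₂ and qₖ = aₖqₖ₋₁ + qₖ₋₂:
  k=0: a=8, p=8, q=1
  k=1: a=7, p=57, q=7
  k=2: a=2, p=122, q=15
  k=3: a=2, p=301, q=37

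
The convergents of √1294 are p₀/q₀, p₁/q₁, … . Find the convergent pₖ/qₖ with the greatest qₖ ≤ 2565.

91909/2555

√1294 = [35; 1, 34, 1, 70, …] (period length 4).
Convergents:
  p_0/q_0 = 35/1
  p_1/q_1 = 36/1
  p_2/q_2 = 1259/35
  p_3/q_3 = 1295/36
  p_4/q_4 = 91909/2555
  p_5/q_5 = 93204/2591
q_4 = 2555 ≤ 2565 < 2591 = q_5, so the answer is 91909/2555.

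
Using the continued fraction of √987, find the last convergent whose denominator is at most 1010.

23531/749

√987 = [31; 2, 2, 2, 62, …] (period length 4).
Convergents:
  p_0/q_0 = 31/1
  p_1/q_1 = 63/2
  p_2/q_2 = 157/5
  p_3/q_3 = 377/12
  p_4/q_4 = 23531/749
  p_5/q_5 = 47439/1510
q_4 = 749 ≤ 1010 < 1510 = q_5, so the answer is 23531/749.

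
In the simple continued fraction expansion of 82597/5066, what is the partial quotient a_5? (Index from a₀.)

82597 = 16·5066 + 1541   →  a_0 = 16
5066 = 3·1541 + 443   →  a_1 = 3
1541 = 3·443 + 212   →  a_2 = 3
443 = 2·212 + 19   →  a_3 = 2
212 = 11·19 + 3   →  a_4 = 11
19 = 6·3 + 1   →  a_5 = 6

6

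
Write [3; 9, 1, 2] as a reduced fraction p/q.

Using pₖ = aₖpₖ₋₁ + pₖ₋₂ and qₖ = aₖqₖ₋₁ + qₖ₋₂:
  k=0: a=3, p=3, q=1
  k=1: a=9, p=28, q=9
  k=2: a=1, p=31, q=10
  k=3: a=2, p=90, q=29

90/29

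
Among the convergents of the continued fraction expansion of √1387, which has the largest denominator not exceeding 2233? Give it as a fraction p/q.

√1387 = [37; 4, 8, 37, 8, 4, 74, …] (period length 6).
Convergents:
  p_0/q_0 = 37/1
  p_1/q_1 = 149/4
  p_2/q_2 = 1229/33
  p_3/q_3 = 45622/1225
  p_4/q_4 = 366205/9833
q_3 = 1225 ≤ 2233 < 9833 = q_4, so the answer is 45622/1225.

45622/1225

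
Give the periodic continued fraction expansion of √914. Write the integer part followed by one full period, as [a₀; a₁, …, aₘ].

a₀ = ⌊√914⌋ = 30.

[30; 4, 3, 3, 4, 60]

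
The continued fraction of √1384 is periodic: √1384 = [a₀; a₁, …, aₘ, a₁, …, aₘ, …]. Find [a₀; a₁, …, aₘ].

a₀ = ⌊√1384⌋ = 37.
With m₀=0, d₀=1 and mₖ₊₁ = dₖaₖ − mₖ, dₖ₊₁ = (n − mₖ₊₁²)/dₖ, aₖ₊₁ = ⌊(a₀+mₖ₊₁)/dₖ₊₁⌋:
  k=1: m=37, d=15, a=4
  k=2: m=23, d=57, a=1
  k=3: m=34, d=4, a=17
  k=4: m=34, d=57, a=1
  k=5: m=23, d=15, a=4
  k=6: m=37, d=1, a=74
d=1 and a=2a₀=74 at k=6, so the next step gives (m, d) = (37, 15) again — its k=1 value — and the period has length 6.

[37; 4, 1, 17, 1, 4, 74]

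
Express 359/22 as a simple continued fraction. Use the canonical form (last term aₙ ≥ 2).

359 = 16·22 + 7
22 = 3·7 + 1
7 = 7·1 + 0  (stop)
So 359/22 = [16; 3, 7].

[16; 3, 7]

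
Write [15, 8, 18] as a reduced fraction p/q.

2193/145

Using pₖ = aₖpₖ₋₁ + pₖ₋₂ and qₖ = aₖqₖ₋₁ + qₖ₋₂:
  k=0: a=15, p=15, q=1
  k=1: a=8, p=121, q=8
  k=2: a=18, p=2193, q=145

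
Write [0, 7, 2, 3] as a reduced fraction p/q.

Using pₖ = aₖpₖ₋₁ + pₖ₋₂ and qₖ = aₖqₖ₋₁ + qₖ₋₂:
  k=0: a=0, p=0, q=1
  k=1: a=7, p=1, q=7
  k=2: a=2, p=2, q=15
  k=3: a=3, p=7, q=52

7/52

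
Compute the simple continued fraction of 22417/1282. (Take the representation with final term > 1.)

22417 = 17·1282 + 623
1282 = 2·623 + 36
623 = 17·36 + 11
36 = 3·11 + 3
11 = 3·3 + 2
3 = 1·2 + 1
2 = 2·1 + 0  (stop)
So 22417/1282 = [17; 2, 17, 3, 3, 1, 2].

[17; 2, 17, 3, 3, 1, 2]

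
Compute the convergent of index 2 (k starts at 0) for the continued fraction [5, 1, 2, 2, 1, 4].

17/3

Using pₖ = aₖpₖ₋₁ + pₖ₋₂, qₖ = aₖqₖ₋₁ + qₖ₋₂ (with p₋₁=1, p₋₂=0, q₋₁=0, q₋₂=1):
  k=0: a=5, p=5, q=1
  k=1: a=1, p=6, q=1
  k=2: a=2, p=17, q=3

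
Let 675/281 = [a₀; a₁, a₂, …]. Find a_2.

2

675 = 2·281 + 113   →  a_0 = 2
281 = 2·113 + 55   →  a_1 = 2
113 = 2·55 + 3   →  a_2 = 2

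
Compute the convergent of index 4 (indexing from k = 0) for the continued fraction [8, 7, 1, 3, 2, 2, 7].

569/70

Using pₖ = aₖpₖ₋₁ + pₖ₋₂, qₖ = aₖqₖ₋₁ + qₖ₋₂ (with p₋₁=1, p₋₂=0, q₋₁=0, q₋₂=1):
  k=0: a=8, p=8, q=1
  k=1: a=7, p=57, q=7
  k=2: a=1, p=65, q=8
  k=3: a=3, p=252, q=31
  k=4: a=2, p=569, q=70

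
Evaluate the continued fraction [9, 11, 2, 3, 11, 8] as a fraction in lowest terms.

Fold from the inside: start with 8/1.
  11 + 1/8 = 89/8
  3 + 8/89 = 275/89
  2 + 89/275 = 639/275
  11 + 275/639 = 7304/639
  9 + 639/7304 = 66375/7304

66375/7304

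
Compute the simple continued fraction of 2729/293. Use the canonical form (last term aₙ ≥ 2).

[9; 3, 5, 2, 2, 3]

2729 = 9*293 + 92
293 = 3*92 + 17
92 = 5*17 + 7
17 = 2*7 + 3
7 = 2*3 + 1
3 = 3*1 + 0  (stop)
So 2729/293 = [9; 3, 5, 2, 2, 3].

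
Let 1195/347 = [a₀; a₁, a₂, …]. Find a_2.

3

1195 = 3·347 + 154   →  a_0 = 3
347 = 2·154 + 39   →  a_1 = 2
154 = 3·39 + 37   →  a_2 = 3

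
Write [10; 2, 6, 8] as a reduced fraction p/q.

1109/106

Using pₖ = aₖpₖ₋₁ + pₖ₋₂ and qₖ = aₖqₖ₋₁ + qₖ₋₂:
  k=0: a=10, p=10, q=1
  k=1: a=2, p=21, q=2
  k=2: a=6, p=136, q=13
  k=3: a=8, p=1109, q=106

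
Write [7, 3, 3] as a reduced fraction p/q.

Fold from the inside: start with 3/1.
  3 + 1/3 = 10/3
  7 + 3/10 = 73/10

73/10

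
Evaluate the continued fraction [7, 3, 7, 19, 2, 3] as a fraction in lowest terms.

Using pₖ = aₖpₖ₋₁ + pₖ₋₂ and qₖ = aₖqₖ₋₁ + qₖ₋₂:
  k=0: a=7, p=7, q=1
  k=1: a=3, p=22, q=3
  k=2: a=7, p=161, q=22
  k=3: a=19, p=3081, q=421
  k=4: a=2, p=6323, q=864
  k=5: a=3, p=22050, q=3013

22050/3013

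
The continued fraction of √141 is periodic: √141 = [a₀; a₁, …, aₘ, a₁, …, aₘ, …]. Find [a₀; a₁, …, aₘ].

[11; 1, 6, 1, 22]

a₀ = ⌊√141⌋ = 11.
With m₀=0, d₀=1 and mₖ₊₁ = dₖaₖ − mₖ, dₖ₊₁ = (n − mₖ₊₁²)/dₖ, aₖ₊₁ = ⌊(a₀+mₖ₊₁)/dₖ₊₁⌋:
  k=1: m=11, d=20, a=1
  k=2: m=9, d=3, a=6
  k=3: m=9, d=20, a=1
  k=4: m=11, d=1, a=22
d=1 and a=2a₀=22 at k=4, so the next step gives (m, d) = (11, 20) again — its k=1 value — and the period has length 4.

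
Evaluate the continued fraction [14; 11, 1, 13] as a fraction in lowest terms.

2352/167

Fold from the inside: start with 13/1.
  1 + 1/13 = 14/13
  11 + 13/14 = 167/14
  14 + 14/167 = 2352/167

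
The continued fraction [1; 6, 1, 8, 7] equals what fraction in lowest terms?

505/441

Using pₖ = aₖpₖ₋₁ + pₖ₋₂ and qₖ = aₖqₖ₋₁ + qₖ₋₂:
  k=0: a=1, p=1, q=1
  k=1: a=6, p=7, q=6
  k=2: a=1, p=8, q=7
  k=3: a=8, p=71, q=62
  k=4: a=7, p=505, q=441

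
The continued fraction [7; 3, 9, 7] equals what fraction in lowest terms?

Fold from the inside: start with 7/1.
  9 + 1/7 = 64/7
  3 + 7/64 = 199/64
  7 + 64/199 = 1457/199

1457/199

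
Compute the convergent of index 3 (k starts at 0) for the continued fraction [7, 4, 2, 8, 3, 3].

Using pₖ = aₖpₖ₋₁ + pₖ₋₂, qₖ = aₖqₖ₋₁ + qₖ₋₂ (with p₋₁=1, p₋₂=0, q₋₁=0, q₋₂=1):
  k=0: a=7, p=7, q=1
  k=1: a=4, p=29, q=4
  k=2: a=2, p=65, q=9
  k=3: a=8, p=549, q=76

549/76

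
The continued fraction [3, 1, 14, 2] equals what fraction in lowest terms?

Fold from the inside: start with 2/1.
  14 + 1/2 = 29/2
  1 + 2/29 = 31/29
  3 + 29/31 = 122/31

122/31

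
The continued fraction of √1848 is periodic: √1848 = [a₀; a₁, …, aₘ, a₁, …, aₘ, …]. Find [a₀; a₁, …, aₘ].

[42; 1, 84]

a₀ = ⌊√1848⌋ = 42.
With m₀=0, d₀=1 and mₖ₊₁ = dₖaₖ − mₖ, dₖ₊₁ = (n − mₖ₊₁²)/dₖ, aₖ₊₁ = ⌊(a₀+mₖ₊₁)/dₖ₊₁⌋:
  k=1: m=42, d=84, a=1
  k=2: m=42, d=1, a=84
d=1 and a=2a₀=84 at k=2, so the next step gives (m, d) = (42, 84) again — its k=1 value — and the period has length 2.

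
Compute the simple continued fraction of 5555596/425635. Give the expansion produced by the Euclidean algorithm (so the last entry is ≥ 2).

5555596 = 13×425635 + 22341
425635 = 19×22341 + 1156
22341 = 19×1156 + 377
1156 = 3×377 + 25
377 = 15×25 + 2
25 = 12×2 + 1
2 = 2×1 + 0  (stop)
So 5555596/425635 = [13; 19, 19, 3, 15, 12, 2].

[13; 19, 19, 3, 15, 12, 2]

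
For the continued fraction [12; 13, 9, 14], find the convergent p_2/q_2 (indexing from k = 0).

Using pₖ = aₖpₖ₋₁ + pₖ₋₂, qₖ = aₖqₖ₋₁ + qₖ₋₂ (with p₋₁=1, p₋₂=0, q₋₁=0, q₋₂=1):
  k=0: a=12, p=12, q=1
  k=1: a=13, p=157, q=13
  k=2: a=9, p=1425, q=118

1425/118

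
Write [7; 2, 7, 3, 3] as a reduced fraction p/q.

Using pₖ = aₖpₖ₋₁ + pₖ₋₂ and qₖ = aₖqₖ₋₁ + qₖ₋₂:
  k=0: a=7, p=7, q=1
  k=1: a=2, p=15, q=2
  k=2: a=7, p=112, q=15
  k=3: a=3, p=351, q=47
  k=4: a=3, p=1165, q=156

1165/156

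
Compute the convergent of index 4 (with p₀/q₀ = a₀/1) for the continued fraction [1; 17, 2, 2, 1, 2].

Using pₖ = aₖpₖ₋₁ + pₖ₋₂, qₖ = aₖqₖ₋₁ + qₖ₋₂ (with p₋₁=1, p₋₂=0, q₋₁=0, q₋₂=1):
  k=0: a=1, p=1, q=1
  k=1: a=17, p=18, q=17
  k=2: a=2, p=37, q=35
  k=3: a=2, p=92, q=87
  k=4: a=1, p=129, q=122

129/122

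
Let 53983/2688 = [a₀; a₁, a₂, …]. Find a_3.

53983 = 20·2688 + 223   →  a_0 = 20
2688 = 12·223 + 12   →  a_1 = 12
223 = 18·12 + 7   →  a_2 = 18
12 = 1·7 + 5   →  a_3 = 1

1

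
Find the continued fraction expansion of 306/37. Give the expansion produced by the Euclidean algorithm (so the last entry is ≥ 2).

[8; 3, 1, 2, 3]

306 = 8×37 + 10
37 = 3×10 + 7
10 = 1×7 + 3
7 = 2×3 + 1
3 = 3×1 + 0  (stop)
So 306/37 = [8; 3, 1, 2, 3].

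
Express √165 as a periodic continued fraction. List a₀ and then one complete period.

a₀ = ⌊√165⌋ = 12.
With m₀=0, d₀=1 and mₖ₊₁ = dₖaₖ − mₖ, dₖ₊₁ = (n − mₖ₊₁²)/dₖ, aₖ₊₁ = ⌊(a₀+mₖ₊₁)/dₖ₊₁⌋:
  k=1: m=12, d=21, a=1
  k=2: m=9, d=4, a=5
  k=3: m=11, d=11, a=2
  k=4: m=11, d=4, a=5
  k=5: m=9, d=21, a=1
  k=6: m=12, d=1, a=24
d=1 and a=2a₀=24 at k=6, so the next step gives (m, d) = (12, 21) again — its k=1 value — and the period has length 6.

[12; 1, 5, 2, 5, 1, 24]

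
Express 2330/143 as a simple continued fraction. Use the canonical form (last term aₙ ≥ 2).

[16; 3, 2, 2, 8]

2330 = 16·143 + 42
143 = 3·42 + 17
42 = 2·17 + 8
17 = 2·8 + 1
8 = 8·1 + 0  (stop)
So 2330/143 = [16; 3, 2, 2, 8].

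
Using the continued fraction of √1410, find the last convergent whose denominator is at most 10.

√1410 = [37; 1, 1, 4, 1, 1, 74, …] (period length 6).
Convergents:
  p_0/q_0 = 37/1
  p_1/q_1 = 38/1
  p_2/q_2 = 75/2
  p_3/q_3 = 338/9
  p_4/q_4 = 413/11
q_3 = 9 ≤ 10 < 11 = q_4, so the answer is 338/9.

338/9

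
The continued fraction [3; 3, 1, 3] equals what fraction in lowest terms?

49/15

Fold from the inside: start with 3/1.
  1 + 1/3 = 4/3
  3 + 3/4 = 15/4
  3 + 4/15 = 49/15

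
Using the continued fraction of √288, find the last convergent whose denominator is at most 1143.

19024/1121

√288 = [16; 1, 32, …] (period length 2).
Convergents:
  p_0/q_0 = 16/1
  p_1/q_1 = 17/1
  p_2/q_2 = 560/33
  p_3/q_3 = 577/34
  p_4/q_4 = 19024/1121
  p_5/q_5 = 19601/1155
q_4 = 1121 ≤ 1143 < 1155 = q_5, so the answer is 19024/1121.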